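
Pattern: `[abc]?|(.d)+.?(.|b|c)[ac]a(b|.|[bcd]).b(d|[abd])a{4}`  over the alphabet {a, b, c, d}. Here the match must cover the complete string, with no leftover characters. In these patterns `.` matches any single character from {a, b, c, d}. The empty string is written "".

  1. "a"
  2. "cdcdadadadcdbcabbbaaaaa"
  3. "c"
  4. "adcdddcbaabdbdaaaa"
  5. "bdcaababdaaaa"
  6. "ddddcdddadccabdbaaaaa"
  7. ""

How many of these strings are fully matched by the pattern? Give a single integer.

7

1 → match
2 → match
3 → match
4 → match
5 → match
6 → match
7 → match
Total matched: 7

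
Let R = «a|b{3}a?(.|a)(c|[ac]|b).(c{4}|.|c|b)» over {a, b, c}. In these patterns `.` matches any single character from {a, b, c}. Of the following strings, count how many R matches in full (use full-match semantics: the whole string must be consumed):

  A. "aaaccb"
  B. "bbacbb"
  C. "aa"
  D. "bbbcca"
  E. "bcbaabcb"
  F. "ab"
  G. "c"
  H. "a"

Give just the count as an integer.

A → no match
B → no match
C → no match
D → no match
E → no match
F → no match
G → no match
H → match
Total matched: 1

1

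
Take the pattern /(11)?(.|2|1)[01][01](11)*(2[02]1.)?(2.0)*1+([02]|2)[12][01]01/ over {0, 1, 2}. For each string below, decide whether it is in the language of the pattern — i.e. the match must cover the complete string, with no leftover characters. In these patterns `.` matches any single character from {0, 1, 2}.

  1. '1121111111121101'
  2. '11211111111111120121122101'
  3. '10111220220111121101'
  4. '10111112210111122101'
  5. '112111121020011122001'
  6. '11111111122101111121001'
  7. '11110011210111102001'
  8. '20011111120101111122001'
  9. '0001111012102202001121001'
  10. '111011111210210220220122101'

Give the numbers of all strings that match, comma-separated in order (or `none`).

1, 2, 3, 4, 5, 6, 8, 10

1 → match
2 → match
3 → match
4 → match
5 → match
6 → match
7 → no match
8 → match
9 → no match
10 → match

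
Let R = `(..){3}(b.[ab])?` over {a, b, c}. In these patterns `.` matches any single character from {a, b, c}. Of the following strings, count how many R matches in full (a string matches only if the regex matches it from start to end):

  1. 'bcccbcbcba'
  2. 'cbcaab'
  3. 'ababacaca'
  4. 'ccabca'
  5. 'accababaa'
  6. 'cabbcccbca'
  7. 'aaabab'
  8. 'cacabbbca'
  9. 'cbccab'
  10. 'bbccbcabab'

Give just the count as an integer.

1 → no match
2 → match
3 → no match
4 → match
5 → match
6 → no match
7 → match
8 → match
9 → match
10 → no match
Total matched: 6

6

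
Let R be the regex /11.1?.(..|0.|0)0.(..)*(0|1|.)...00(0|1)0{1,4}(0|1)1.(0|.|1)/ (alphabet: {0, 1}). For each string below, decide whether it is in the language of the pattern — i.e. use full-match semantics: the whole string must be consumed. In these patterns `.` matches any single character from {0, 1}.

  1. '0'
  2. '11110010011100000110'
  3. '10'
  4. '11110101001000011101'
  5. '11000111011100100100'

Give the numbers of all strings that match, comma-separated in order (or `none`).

1. '0' → no match — must start with '11'
2 → no match
3. '10' → no match — must start with '11'
4 → no match
5 → no match

none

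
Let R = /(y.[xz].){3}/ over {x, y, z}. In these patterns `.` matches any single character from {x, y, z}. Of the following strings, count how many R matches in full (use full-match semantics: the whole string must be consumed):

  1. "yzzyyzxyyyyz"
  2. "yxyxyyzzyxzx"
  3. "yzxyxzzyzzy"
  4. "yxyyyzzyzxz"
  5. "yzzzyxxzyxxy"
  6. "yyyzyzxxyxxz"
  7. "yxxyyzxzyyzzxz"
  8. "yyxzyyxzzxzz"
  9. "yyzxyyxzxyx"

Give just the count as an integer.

1 → no match
2 → no match
3 → no match
4 → no match
5 → match
6 → no match
7 → no match
8 → no match
9 → no match
Total matched: 1

1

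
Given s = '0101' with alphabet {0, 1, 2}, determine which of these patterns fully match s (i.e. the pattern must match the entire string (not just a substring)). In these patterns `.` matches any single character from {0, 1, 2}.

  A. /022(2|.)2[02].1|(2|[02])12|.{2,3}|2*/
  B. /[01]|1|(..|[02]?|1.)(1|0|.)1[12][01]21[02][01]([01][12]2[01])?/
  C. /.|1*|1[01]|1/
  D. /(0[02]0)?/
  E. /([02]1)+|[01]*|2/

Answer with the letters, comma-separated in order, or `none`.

E

A → no match
B → no match
C → no match
D → no match
E → match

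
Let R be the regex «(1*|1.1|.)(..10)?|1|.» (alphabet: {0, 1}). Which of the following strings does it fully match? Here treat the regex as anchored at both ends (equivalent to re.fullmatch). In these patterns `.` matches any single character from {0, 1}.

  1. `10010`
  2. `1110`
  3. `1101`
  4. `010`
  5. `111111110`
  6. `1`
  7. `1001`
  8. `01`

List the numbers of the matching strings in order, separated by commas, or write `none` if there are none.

1 → match
2 → match
3 → no match
4 → no match
5 → match
6 → match
7 → no match
8 → no match

1, 2, 5, 6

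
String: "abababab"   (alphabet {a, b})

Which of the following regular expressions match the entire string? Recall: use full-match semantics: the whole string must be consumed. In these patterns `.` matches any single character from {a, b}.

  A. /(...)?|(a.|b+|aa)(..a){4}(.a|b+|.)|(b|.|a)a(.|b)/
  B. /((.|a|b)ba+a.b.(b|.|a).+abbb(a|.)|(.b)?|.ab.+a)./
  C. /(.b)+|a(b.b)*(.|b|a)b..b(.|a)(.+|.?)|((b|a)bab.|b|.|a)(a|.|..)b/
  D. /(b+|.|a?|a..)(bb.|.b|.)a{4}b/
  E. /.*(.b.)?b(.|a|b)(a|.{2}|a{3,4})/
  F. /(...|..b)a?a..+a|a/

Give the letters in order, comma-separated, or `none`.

A → no match
B → no match
C → match
D → no match
E → no match
F → no match — must end with "a"

C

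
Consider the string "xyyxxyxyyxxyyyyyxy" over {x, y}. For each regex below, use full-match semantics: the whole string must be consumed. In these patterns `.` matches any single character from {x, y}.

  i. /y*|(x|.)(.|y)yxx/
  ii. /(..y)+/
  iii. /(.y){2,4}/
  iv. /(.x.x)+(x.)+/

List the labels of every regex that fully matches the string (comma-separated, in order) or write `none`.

i → no match
ii → match
iii → no match
iv → no match

ii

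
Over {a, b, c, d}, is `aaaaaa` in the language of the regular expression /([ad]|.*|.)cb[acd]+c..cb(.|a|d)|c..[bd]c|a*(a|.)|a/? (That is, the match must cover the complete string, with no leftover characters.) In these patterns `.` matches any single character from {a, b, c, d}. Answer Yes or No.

Yes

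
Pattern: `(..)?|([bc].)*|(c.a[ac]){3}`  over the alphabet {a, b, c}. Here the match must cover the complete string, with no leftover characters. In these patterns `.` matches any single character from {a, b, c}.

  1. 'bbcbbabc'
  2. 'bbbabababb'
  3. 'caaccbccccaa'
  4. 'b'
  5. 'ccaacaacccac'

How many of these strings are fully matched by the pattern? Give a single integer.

1 → match
2 → match
3 → no match
4 → no match
5 → match
Total matched: 3

3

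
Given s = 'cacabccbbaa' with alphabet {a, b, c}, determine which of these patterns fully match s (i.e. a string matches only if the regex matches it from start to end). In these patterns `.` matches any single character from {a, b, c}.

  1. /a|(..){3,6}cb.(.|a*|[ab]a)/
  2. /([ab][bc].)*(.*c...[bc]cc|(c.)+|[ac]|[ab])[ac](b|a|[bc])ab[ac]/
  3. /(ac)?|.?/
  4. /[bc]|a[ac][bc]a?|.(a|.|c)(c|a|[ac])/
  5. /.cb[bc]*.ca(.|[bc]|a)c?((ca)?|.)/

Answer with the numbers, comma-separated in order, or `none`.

1 → match
2 → no match
3 → no match
4 → no match
5 → no match

1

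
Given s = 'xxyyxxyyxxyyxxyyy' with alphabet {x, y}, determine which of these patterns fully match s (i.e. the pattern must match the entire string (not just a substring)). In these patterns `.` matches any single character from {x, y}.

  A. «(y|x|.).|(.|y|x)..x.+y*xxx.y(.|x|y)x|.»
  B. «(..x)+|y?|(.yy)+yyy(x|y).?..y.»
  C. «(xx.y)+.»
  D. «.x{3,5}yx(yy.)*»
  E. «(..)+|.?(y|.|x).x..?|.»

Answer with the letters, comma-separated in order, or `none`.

A → no match
B → no match
C → match
D → no match
E → no match

C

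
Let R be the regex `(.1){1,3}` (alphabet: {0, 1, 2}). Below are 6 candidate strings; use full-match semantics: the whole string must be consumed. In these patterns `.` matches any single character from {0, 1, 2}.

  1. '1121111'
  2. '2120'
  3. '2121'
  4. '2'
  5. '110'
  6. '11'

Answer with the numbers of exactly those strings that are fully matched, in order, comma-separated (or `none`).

1 → no match
2 → no match — must end with '1'
3 → match
4 → no match — must end with '1'
5 → no match — must end with '1'
6 → match

3, 6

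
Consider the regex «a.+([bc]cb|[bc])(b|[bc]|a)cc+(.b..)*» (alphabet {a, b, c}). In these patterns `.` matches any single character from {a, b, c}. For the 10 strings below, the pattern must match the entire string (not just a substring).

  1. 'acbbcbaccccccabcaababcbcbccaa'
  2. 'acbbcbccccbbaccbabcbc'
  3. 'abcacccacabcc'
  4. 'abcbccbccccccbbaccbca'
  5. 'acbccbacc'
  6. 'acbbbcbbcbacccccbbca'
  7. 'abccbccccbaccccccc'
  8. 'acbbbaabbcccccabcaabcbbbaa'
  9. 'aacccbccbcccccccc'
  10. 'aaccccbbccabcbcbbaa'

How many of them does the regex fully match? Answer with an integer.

1 → no match
2 → no match
3 → no match
4 → match
5 → match
6 → match
7 → match
8 → match
9 → match
10 → no match
Total matched: 6

6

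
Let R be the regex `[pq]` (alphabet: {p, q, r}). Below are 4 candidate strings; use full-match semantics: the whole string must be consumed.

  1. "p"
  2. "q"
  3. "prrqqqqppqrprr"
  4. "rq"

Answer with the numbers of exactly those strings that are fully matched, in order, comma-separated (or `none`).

1 → match
2 → match
3 → no match
4 → no match

1, 2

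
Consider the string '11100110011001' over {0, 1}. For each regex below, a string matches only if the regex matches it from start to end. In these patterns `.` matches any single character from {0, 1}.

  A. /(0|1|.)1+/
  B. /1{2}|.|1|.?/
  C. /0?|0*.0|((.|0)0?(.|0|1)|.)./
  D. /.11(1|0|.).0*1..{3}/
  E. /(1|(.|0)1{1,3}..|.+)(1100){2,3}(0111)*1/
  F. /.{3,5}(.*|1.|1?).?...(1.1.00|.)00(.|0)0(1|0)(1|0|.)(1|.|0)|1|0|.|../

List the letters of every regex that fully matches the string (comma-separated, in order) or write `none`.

A → no match
B → no match
C → no match
D → no match
E → match
F → no match

E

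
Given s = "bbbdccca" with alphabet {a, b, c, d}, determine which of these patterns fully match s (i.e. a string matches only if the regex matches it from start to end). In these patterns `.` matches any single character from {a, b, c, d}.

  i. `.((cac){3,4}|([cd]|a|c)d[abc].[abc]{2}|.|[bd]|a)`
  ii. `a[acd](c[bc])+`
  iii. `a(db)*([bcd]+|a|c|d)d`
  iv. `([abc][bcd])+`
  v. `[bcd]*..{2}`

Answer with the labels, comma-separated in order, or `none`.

i → no match
ii → no match — must start with "a"
iii → no match — must start with "a"
iv → no match
v → match

v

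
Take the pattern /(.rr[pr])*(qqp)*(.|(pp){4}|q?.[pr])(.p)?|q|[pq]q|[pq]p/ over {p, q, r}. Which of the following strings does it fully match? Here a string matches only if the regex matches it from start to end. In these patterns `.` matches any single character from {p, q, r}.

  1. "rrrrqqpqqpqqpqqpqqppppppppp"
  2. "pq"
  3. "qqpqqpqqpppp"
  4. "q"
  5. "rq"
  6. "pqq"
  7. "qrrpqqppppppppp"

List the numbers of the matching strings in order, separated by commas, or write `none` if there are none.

1 → match
2 → match
3 → match
4 → match
5 → no match
6 → no match
7 → match

1, 2, 3, 4, 7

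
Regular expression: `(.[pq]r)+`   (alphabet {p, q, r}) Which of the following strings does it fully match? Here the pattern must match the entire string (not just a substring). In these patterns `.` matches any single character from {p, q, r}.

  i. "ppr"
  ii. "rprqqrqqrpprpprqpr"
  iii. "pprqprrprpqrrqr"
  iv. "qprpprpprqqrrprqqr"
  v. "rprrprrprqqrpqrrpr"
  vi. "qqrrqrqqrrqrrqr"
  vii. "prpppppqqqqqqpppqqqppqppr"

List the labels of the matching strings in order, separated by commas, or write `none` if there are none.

i → match
ii → match
iii → match
iv → match
v → match
vi → match
vii → no match

i, ii, iii, iv, v, vi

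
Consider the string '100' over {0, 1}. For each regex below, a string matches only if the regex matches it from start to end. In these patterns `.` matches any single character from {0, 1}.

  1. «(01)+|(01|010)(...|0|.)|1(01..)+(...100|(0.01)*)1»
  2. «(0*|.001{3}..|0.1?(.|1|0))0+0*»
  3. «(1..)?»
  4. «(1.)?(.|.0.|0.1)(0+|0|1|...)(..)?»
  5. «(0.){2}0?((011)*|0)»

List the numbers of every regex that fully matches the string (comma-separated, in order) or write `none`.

1 → no match
2 → no match
3 → match
4 → match
5 → no match — must start with '0'

3, 4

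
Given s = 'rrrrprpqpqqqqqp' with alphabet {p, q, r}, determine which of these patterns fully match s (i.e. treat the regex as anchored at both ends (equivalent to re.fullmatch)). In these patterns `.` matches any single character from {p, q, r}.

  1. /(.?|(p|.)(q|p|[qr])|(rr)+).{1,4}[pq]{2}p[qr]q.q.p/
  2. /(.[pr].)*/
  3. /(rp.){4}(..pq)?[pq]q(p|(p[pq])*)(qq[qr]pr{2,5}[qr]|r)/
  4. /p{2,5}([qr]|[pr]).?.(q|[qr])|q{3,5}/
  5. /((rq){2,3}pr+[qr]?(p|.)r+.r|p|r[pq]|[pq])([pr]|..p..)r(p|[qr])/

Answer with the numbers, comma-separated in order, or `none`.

1

1 → match
2 → no match
3 → no match — must start with 'rp'
4 → no match
5 → no match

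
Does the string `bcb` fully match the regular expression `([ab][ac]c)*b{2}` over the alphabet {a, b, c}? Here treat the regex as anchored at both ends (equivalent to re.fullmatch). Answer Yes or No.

No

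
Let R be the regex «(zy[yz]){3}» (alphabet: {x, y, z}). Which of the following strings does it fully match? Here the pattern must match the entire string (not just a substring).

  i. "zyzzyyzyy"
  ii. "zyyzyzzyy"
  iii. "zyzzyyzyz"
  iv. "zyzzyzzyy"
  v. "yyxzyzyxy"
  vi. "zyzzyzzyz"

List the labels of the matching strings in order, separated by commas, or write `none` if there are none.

i → match
ii → match
iii → match
iv → match
v → no match — must start with "zy"
vi → match

i, ii, iii, iv, vi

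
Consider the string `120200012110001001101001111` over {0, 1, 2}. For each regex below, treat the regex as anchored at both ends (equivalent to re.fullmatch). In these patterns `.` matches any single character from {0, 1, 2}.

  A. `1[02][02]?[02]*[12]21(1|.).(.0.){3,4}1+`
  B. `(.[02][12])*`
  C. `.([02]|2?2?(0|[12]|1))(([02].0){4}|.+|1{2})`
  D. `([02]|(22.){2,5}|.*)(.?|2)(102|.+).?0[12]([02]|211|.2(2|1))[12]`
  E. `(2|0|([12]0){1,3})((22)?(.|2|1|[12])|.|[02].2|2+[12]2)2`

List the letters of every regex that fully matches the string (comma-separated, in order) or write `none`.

A → match
B → no match
C → match
D → no match
E → no match — must end with `2`

A, C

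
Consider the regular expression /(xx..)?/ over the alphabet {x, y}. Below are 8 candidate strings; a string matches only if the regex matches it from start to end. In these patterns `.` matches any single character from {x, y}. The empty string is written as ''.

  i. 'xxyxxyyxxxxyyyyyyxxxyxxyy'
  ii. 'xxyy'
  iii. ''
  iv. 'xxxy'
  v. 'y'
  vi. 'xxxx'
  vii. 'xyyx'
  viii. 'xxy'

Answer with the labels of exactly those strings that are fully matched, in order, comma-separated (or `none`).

ii, iii, iv, vi

i → no match
ii → match
iii → match
iv → match
v → no match
vi → match
vii → no match
viii → no match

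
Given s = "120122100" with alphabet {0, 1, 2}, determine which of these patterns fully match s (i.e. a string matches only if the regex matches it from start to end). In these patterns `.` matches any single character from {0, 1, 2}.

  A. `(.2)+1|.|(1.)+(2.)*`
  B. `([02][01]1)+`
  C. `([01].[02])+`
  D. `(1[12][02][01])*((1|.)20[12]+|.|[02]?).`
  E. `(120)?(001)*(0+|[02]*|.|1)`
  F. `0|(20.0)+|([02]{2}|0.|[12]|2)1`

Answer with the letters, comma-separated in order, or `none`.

A → no match
B → no match — must end with "1"
C → match
D → no match
E → no match
F → no match

C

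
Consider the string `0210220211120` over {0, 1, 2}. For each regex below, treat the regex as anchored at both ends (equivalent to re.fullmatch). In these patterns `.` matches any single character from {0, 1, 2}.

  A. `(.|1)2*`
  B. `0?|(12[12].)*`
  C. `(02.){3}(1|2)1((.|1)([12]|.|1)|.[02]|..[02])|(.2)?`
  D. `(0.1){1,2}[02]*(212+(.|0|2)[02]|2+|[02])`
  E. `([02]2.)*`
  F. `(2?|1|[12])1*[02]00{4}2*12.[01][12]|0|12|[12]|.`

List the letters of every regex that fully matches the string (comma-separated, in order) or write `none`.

C

A → no match
B → no match
C → match
D → no match
E → no match
F → no match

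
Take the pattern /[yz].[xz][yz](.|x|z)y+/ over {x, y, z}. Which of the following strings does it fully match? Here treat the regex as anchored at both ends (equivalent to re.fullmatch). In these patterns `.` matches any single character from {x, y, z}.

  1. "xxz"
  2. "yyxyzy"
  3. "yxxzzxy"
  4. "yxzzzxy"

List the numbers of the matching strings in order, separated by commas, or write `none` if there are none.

2

1. "xxz" → no match — must end with "y"
2. "yyxyzy" → match
3. "yxxzzxy" → no match
4. "yxzzzxy" → no match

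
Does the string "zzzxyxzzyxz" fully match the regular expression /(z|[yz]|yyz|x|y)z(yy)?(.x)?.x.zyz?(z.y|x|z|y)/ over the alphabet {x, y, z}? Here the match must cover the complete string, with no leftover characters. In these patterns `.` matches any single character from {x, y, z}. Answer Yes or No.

No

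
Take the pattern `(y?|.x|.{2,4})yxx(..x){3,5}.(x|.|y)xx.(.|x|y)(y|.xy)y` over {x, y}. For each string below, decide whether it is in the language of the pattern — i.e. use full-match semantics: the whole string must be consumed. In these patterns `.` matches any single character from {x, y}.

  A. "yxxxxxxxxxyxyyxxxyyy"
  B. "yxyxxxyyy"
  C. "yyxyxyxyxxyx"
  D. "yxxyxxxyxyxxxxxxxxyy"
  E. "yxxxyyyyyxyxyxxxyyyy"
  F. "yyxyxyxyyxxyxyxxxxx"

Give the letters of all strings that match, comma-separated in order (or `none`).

A → match
B → no match
C → no match — must end with "y"
D → match
E → no match
F → no match — must end with "y"

A, D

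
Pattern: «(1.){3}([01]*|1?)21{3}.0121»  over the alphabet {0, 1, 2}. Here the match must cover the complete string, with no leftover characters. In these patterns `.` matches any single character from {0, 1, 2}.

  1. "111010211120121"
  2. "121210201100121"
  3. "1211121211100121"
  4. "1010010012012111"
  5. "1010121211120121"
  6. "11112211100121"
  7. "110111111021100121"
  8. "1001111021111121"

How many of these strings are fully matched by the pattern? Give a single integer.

1 → match
2 → no match
3 → match
4 → no match — must end with "0121"
5 → match
6 → no match
7 → no match
8 → no match — must end with "0121"
Total matched: 3

3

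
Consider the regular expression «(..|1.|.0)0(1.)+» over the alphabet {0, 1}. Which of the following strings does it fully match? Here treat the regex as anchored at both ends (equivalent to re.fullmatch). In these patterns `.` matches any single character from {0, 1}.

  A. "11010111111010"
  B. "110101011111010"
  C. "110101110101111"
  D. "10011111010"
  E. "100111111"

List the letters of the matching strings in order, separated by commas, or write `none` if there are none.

B, C, D, E

A → no match
B → match
C → match
D → match
E → match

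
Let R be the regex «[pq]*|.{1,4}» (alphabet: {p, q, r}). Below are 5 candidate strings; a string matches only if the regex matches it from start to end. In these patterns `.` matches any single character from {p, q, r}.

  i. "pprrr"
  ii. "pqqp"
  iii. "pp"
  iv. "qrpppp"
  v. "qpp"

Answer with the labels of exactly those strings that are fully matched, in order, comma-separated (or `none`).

ii, iii, v

i → no match
ii → match
iii → match
iv → no match
v → match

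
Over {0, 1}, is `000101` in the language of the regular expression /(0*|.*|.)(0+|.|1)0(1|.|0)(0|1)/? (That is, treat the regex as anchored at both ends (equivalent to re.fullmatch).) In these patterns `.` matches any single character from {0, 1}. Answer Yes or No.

No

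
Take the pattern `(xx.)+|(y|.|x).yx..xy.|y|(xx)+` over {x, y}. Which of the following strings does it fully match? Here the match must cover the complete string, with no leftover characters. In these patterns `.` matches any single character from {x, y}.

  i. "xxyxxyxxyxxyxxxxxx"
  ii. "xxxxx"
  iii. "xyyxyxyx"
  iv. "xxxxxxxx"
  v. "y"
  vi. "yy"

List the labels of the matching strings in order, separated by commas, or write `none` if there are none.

i → match
ii. "xxxxx" → no match
iii. "xyyxyxyx" → no match
iv. "xxxxxxxx" → match
v. "y" → match
vi. "yy" → no match

i, iv, v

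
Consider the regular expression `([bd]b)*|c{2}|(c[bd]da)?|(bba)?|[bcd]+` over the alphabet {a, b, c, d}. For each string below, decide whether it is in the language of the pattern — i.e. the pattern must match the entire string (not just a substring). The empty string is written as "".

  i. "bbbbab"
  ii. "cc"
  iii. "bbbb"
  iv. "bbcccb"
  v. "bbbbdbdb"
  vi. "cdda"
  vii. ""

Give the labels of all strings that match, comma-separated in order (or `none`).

ii, iii, iv, v, vi, vii

i → no match
ii → match
iii → match
iv → match
v → match
vi → match
vii → match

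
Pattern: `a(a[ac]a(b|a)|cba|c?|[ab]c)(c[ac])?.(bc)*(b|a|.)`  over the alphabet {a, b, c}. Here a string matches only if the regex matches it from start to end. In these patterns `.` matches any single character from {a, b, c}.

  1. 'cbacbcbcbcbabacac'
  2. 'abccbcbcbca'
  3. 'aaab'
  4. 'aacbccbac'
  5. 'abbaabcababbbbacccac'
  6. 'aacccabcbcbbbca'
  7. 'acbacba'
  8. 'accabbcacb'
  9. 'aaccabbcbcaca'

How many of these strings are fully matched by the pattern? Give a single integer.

1 → no match — must start with 'a'
2 → match
3 → no match
4 → no match
5 → no match
6 → no match
7 → no match
8 → no match
9 → no match
Total matched: 1

1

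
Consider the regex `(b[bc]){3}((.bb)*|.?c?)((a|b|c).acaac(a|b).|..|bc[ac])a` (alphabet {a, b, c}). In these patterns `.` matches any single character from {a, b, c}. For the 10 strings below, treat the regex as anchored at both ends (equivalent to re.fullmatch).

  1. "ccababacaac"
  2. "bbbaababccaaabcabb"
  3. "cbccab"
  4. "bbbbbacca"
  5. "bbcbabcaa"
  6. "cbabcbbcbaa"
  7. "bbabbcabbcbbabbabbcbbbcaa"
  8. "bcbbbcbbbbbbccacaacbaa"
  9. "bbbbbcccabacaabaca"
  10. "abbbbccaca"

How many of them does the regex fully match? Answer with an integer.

1

1 → no match — must start with "b"
2 → no match — must end with "a"
3 → no match — must start with "b"
4 → no match
5 → no match
6 → no match — must start with "b"
7 → no match
8 → match
9 → no match
10 → no match — must start with "b"
Total matched: 1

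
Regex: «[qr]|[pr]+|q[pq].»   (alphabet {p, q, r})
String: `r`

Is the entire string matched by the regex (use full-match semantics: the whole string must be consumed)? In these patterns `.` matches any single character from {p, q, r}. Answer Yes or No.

Yes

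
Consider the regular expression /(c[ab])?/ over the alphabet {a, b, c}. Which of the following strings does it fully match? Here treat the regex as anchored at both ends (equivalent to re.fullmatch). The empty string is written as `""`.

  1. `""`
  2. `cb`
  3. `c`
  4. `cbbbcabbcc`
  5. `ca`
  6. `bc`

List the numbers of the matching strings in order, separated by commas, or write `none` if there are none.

1. `""` → match
2. `cb` → match
3. `c` → no match
4. `cbbbcabbcc` → no match
5. `ca` → match
6. `bc` → no match

1, 2, 5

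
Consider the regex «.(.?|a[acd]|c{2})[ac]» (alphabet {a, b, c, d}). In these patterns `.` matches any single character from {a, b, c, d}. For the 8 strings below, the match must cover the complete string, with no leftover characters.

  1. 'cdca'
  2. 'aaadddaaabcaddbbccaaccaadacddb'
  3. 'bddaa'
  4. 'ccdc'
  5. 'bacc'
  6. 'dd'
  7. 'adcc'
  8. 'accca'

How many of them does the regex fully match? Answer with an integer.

1. 'cdca' → no match
2 → no match
3. 'bddaa' → no match
4. 'ccdc' → no match
5. 'bacc' → match
6. 'dd' → no match
7. 'adcc' → no match
8. 'accca' → no match
Total matched: 1

1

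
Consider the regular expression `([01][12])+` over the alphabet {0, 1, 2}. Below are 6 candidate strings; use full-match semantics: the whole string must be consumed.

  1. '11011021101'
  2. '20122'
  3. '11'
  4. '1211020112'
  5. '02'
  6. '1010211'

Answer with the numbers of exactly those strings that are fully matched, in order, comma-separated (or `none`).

1 → no match
2 → no match
3 → match
4 → match
5 → match
6 → no match

3, 4, 5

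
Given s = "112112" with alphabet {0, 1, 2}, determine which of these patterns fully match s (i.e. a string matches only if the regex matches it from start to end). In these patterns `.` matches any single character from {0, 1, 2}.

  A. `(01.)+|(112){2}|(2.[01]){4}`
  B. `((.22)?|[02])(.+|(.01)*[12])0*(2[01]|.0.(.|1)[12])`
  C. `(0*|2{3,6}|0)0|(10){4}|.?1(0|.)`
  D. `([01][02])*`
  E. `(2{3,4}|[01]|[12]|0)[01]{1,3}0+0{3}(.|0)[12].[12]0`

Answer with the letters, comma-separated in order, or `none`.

A

A → match
B → no match
C → no match
D → no match
E → no match — must end with "0"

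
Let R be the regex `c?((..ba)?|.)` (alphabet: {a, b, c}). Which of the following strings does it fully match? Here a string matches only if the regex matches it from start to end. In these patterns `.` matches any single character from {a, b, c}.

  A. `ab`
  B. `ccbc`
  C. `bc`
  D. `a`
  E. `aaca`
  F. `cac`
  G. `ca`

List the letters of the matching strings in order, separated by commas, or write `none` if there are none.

D, G

A → no match
B → no match
C → no match
D → match
E → no match
F → no match
G → match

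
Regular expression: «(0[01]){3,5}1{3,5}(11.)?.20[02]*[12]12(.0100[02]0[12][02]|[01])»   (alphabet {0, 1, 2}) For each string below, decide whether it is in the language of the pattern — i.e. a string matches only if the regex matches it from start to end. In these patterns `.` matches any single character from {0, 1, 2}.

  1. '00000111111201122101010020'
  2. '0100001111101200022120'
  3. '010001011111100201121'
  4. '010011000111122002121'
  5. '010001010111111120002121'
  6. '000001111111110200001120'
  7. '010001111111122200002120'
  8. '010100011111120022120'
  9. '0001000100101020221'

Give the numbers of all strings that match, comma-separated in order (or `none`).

1 → no match
2 → match
3 → match
4 → no match
5 → match
6 → match
7 → match
8 → match
9 → no match

2, 3, 5, 6, 7, 8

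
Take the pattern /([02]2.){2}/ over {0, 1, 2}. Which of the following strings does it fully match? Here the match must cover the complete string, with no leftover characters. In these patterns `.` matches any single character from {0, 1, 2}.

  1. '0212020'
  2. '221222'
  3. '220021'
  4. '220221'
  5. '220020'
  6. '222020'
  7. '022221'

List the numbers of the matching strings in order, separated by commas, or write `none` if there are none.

1 → no match
2 → match
3 → match
4 → match
5 → match
6 → match
7 → match

2, 3, 4, 5, 6, 7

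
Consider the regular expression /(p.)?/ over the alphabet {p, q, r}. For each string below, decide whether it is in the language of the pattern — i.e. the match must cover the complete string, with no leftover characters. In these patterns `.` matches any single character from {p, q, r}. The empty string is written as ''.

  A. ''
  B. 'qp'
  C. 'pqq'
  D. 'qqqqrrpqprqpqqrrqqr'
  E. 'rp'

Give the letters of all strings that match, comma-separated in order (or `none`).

A

A → match
B → no match
C → no match
D → no match
E → no match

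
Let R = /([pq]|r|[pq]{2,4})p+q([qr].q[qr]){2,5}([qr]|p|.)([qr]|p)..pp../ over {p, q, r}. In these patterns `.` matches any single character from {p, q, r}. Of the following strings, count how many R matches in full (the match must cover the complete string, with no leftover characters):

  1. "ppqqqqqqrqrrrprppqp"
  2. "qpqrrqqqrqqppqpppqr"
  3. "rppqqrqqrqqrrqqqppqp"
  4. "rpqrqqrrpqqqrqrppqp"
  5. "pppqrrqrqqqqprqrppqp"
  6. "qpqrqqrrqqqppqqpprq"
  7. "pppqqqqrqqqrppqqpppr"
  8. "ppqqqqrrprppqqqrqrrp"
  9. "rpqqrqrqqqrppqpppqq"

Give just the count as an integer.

8

1 → match
2 → match
3 → match
4 → match
5 → match
6 → match
7 → match
8 → no match
9 → match
Total matched: 8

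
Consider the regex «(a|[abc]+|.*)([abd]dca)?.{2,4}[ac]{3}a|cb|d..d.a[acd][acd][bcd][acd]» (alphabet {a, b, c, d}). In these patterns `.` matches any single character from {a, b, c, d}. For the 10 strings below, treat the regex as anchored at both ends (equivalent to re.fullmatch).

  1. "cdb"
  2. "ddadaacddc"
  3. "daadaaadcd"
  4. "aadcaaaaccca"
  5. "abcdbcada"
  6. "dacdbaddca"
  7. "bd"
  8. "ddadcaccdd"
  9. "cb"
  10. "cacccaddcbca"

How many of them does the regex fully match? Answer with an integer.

6

1 → no match
2 → match
3 → match
4 → match
5 → no match
6 → match
7 → no match
8 → match
9 → match
10 → no match
Total matched: 6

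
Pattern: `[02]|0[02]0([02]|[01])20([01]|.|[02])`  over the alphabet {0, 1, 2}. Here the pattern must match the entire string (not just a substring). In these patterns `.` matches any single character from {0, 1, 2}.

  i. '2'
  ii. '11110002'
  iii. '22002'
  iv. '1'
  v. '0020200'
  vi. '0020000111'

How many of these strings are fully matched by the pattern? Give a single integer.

i. '2' → match
ii. '11110002' → no match
iii. '22002' → no match
iv. '1' → no match
v. '0020200' → no match
vi. '0020000111' → no match
Total matched: 1

1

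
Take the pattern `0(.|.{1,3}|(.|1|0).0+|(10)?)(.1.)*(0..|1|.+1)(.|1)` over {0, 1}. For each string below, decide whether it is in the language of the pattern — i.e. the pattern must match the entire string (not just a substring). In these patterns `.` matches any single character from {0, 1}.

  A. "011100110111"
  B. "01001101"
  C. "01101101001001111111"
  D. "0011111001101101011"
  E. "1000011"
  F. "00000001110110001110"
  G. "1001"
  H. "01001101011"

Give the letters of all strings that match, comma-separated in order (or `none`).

A → match
B → no match
C → match
D → match
E → no match — must start with "0"
F → match
G → no match — must start with "0"
H → match

A, C, D, F, H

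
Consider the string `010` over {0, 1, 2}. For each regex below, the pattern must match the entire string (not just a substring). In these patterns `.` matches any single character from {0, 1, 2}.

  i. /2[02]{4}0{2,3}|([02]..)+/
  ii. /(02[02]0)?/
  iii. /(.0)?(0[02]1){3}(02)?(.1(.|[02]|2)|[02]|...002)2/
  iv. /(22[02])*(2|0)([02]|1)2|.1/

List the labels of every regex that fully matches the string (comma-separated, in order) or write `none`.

i → match
ii → no match
iii → no match — must end with `2`
iv → no match

i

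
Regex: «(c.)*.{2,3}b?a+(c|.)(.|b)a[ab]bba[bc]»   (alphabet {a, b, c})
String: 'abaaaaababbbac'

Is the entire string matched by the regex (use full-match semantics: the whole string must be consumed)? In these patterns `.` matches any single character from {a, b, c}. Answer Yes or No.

Yes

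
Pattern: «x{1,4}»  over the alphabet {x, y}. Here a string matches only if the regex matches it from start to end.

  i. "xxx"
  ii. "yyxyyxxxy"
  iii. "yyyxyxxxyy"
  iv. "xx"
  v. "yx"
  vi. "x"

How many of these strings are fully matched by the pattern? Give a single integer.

i → match
ii → no match — must start with "x"
iii → no match — must start with "x"
iv → match
v → no match — must start with "x"
vi → match
Total matched: 3

3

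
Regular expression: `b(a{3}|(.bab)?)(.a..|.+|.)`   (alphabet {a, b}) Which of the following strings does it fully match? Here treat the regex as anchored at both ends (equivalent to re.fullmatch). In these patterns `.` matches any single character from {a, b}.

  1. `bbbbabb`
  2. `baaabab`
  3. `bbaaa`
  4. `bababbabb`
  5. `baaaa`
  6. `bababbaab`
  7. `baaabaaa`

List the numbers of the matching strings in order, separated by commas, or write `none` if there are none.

1, 2, 3, 4, 5, 6, 7

1 → match
2 → match
3 → match
4 → match
5 → match
6 → match
7 → match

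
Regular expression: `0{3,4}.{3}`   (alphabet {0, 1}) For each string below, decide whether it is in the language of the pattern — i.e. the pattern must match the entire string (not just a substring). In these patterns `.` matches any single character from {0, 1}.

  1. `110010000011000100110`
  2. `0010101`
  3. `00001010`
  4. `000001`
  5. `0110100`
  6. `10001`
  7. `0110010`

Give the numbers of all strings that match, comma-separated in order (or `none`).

1 → no match — must start with `0`
2. `0010101` → no match
3. `00001010` → no match
4. `000001` → match
5. `0110100` → no match
6. `10001` → no match — must start with `0`
7. `0110010` → no match

4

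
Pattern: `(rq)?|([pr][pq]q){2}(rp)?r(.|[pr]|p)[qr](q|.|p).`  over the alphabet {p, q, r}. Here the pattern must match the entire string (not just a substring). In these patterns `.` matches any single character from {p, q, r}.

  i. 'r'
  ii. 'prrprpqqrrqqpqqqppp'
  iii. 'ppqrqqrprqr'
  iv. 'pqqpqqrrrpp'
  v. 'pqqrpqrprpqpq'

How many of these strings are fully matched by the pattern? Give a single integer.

i. 'r' → no match
ii → no match
iii. 'ppqrqqrprqr' → match
iv. 'pqqpqqrrrpp' → match
v → match
Total matched: 3

3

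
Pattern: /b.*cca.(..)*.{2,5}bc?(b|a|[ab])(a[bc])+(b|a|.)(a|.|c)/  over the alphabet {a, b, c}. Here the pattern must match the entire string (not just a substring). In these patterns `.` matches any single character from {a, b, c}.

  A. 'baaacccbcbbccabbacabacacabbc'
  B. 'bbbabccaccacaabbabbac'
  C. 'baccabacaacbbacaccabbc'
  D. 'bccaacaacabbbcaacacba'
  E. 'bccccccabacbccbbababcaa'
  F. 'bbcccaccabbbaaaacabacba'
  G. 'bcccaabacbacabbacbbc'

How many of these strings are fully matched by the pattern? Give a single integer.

A → no match
B → no match
C → no match
D → match
E → no match
F → no match
G → no match
Total matched: 1

1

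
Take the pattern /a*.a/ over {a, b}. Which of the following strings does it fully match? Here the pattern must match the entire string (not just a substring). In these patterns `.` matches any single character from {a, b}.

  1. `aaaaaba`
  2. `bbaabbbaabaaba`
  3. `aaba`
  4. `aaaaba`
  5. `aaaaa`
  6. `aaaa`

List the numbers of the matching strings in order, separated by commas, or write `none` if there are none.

1, 3, 4, 5, 6

1. `aaaaaba` → match
2 → no match
3. `aaba` → match
4. `aaaaba` → match
5. `aaaaa` → match
6. `aaaa` → match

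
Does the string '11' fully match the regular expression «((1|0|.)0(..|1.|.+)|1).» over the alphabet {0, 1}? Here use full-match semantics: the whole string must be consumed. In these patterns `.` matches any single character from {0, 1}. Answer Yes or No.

Yes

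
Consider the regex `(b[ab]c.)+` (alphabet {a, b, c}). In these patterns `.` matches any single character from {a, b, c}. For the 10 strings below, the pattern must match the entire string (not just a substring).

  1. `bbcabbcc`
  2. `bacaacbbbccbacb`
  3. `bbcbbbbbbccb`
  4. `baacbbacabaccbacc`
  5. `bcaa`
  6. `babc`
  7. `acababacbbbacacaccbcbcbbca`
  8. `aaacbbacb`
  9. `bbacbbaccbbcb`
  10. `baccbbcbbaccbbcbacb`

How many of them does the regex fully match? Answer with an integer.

1

1. `bbcabbcc` → match
2 → no match
3. `bbcbbbbbbccb` → no match
4 → no match
5. `bcaa` → no match
6. `babc` → no match
7 → no match — must start with `b`
8. `aaacbbacb` → no match — must start with `b`
9 → no match
10 → no match
Total matched: 1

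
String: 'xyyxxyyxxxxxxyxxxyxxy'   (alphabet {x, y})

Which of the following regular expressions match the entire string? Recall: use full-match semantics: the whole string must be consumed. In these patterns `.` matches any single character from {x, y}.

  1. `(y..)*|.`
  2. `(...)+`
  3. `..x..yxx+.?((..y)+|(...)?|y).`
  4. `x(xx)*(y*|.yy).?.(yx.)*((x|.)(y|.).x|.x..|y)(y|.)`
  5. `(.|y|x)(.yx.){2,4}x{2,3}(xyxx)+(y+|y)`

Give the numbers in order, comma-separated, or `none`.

1 → no match
2 → match
3 → no match
4 → no match
5 → match

2, 5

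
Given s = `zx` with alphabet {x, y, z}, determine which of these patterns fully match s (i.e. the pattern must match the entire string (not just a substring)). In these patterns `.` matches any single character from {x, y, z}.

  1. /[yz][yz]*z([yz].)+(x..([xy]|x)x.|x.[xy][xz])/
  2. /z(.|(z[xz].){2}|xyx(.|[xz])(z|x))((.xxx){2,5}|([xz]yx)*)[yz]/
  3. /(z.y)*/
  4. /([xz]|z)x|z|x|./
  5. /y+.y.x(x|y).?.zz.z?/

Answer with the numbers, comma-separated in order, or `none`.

4

1 → no match
2 → no match
3 → no match
4 → match
5 → no match — must start with `y`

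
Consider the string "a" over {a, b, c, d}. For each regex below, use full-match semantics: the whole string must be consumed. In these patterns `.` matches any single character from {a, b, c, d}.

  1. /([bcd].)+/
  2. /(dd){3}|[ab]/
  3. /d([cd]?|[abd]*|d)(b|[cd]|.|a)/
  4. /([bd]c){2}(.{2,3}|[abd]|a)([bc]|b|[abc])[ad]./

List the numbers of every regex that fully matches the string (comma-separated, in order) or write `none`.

2

1 → no match
2 → match
3 → no match — must start with "d"
4 → no match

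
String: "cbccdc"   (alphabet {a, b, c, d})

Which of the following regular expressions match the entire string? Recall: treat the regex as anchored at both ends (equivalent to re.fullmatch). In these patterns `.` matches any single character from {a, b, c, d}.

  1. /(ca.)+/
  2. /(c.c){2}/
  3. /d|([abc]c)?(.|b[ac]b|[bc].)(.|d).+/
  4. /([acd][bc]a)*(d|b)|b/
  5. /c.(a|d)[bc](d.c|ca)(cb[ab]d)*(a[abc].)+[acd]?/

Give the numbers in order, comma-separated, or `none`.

2, 3

1 → no match — must start with "ca"
2 → match
3 → match
4 → no match
5 → no match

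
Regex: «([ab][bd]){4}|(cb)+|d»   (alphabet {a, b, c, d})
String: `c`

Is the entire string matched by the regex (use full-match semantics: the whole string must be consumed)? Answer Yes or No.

No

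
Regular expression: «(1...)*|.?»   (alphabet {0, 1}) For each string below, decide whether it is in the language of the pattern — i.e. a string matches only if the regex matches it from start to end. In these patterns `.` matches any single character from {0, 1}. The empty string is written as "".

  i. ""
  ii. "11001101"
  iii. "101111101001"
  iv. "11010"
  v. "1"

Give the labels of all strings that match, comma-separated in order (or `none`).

i, ii, iii, v

i → match
ii → match
iii → match
iv → no match
v → match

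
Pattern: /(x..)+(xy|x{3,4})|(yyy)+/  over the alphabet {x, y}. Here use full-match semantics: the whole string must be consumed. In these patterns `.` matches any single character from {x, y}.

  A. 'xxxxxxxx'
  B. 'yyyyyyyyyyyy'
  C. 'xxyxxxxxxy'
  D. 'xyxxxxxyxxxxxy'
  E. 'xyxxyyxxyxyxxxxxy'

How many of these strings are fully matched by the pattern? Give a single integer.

A → no match
B → match
C → no match
D → match
E → match
Total matched: 3

3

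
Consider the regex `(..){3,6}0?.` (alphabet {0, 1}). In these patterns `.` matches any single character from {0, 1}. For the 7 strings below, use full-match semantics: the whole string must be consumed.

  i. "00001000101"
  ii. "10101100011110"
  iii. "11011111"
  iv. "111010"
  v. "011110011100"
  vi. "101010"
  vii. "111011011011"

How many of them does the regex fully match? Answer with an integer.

2

i → match
ii → no match
iii → no match
iv → no match
v → match
vi → no match
vii → no match
Total matched: 2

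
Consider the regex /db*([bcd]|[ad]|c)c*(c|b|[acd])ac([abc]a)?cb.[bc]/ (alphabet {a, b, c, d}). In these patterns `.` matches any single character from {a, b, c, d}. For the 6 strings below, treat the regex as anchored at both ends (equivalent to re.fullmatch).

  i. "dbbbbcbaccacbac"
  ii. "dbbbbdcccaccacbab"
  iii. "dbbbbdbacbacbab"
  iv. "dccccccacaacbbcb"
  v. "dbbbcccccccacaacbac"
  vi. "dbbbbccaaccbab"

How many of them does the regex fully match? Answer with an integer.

i → match
ii → match
iii → match
iv → no match
v → match
vi → match
Total matched: 5

5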